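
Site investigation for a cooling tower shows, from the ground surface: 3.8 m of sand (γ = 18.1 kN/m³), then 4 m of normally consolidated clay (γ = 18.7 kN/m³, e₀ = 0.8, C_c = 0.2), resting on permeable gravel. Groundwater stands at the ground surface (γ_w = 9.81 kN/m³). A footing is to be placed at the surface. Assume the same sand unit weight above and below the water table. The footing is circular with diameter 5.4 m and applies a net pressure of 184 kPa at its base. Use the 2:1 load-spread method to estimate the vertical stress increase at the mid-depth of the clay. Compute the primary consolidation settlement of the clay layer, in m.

Mid-depth of clay below the ground surface: z = 3.8 + 4/2 = 5.8 m.
Total vertical stress at mid-clay: σ_v = 18.1×3.8 + 18.7×2 = 106.18 kPa.
Pore pressure: u = 9.81×(5.8 − 0) = 56.898 kPa.
Initial effective stress: σ'_0 = σ_v − u = 106.18 − 56.898 = 49.282 kPa.
Stress increase at mid-clay by the 2:1 spreading method:
Δσ ≈ qD²/(D+z)² = 184×5.4²/(5.4+5.8)² = 42.773 kPa
Final effective stress: σ'_f = σ'_0 + Δσ = 49.282 + 42.773 = 92.055 kPa.
Normally consolidated clay, so the full stress increment lies on the virgin compression line:
S_c = C_c·H/(1+e₀)·log₁₀(σ'_f/σ'_0) = 0.2×4/(1+0.8)×log₁₀(92.055/49.282)
    = 0.44444 × 0.27136 = 0.1206 m

S_c ≈ 0.121 m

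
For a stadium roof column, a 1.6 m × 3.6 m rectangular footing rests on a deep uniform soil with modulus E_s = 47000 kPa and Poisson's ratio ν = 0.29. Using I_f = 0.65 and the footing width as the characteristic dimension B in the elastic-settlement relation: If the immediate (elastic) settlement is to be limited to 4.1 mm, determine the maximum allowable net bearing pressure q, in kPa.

S_e = q·B·(1−ν²)/E_s · I_f  ⇒  q = S_e·E_s / (B·(1−ν²)·I_f).
q = 0.0041 × 47000 / (1.6 × 0.9159 × 0.65) = 202.3 kPa

q ≈ 202 kPa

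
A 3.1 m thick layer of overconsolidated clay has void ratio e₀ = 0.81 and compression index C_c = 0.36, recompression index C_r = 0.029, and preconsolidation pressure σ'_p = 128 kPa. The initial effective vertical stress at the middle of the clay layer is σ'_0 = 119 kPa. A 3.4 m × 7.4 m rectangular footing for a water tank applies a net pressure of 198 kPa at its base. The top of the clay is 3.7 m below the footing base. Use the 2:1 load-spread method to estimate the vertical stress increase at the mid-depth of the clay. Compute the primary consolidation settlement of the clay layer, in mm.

Mid-depth of clay below the footing base: z = 3.7 + 3.1/2 = 5.25 m.
Stress increase at mid-clay by the 2:1 spreading method:
Δσ = qBL/((B+z)(L+z)) = 198×3.4×7.4/((3.4+5.25)(7.4+5.25)) = 45.527 kPa
Final effective stress: σ'_f = 119 + 45.527 = 164.53 kPa.
σ'_f = 164.53 > σ'_p = 128 kPa, so the stress path crosses the preconsolidation pressure — recompression up to σ'_p, then virgin compression beyond:
S_c = H/(1+e₀)·[C_r·log₁₀(σ'_p/σ'_0) + C_c·log₁₀(σ'_f/σ'_p)]
    = 3.1/1.81 × [0.029×log₁₀(128/119) + 0.36×log₁₀(164.53/128)]
    = 1.7127 × [0.00091823 + 0.039253] = 0.0688 m

S_c ≈ 68.8 mm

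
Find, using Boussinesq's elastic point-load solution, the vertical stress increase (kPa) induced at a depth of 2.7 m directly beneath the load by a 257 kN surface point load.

Δσ_z ≈ 16.8 kPa

Boussinesq vertical stress below a point load on an elastic half-space:
Δσ_z = 3P/(2πz²) · [1 + (r/z)²]^(−5/2)
r/z = 0/2.7 = 0; [1+(r/z)²]^(−5/2) = 1.
Δσ_z = 3×257/(2π×2.7²) × 1 = 16.832 × 1 = 16.83 kPa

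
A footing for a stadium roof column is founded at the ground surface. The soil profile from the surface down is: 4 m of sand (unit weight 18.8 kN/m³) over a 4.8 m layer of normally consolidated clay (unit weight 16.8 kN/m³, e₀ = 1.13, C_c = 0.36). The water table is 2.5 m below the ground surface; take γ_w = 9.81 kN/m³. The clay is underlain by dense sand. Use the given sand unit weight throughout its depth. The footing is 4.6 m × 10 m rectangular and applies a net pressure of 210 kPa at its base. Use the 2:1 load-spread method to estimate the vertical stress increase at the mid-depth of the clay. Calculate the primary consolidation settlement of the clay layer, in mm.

S_c ≈ 186 mm

Mid-depth of clay below the ground surface: z = 4 + 4.8/2 = 6.4 m.
Total vertical stress at mid-clay: σ_v = 18.8×4 + 16.8×2.4 = 115.52 kPa.
Pore pressure: u = 9.81×(6.4 − 2.5) = 38.259 kPa.
Initial effective stress: σ'_0 = σ_v − u = 115.52 − 38.259 = 77.261 kPa.
Stress increase at mid-clay by the 2:1 spreading method:
Δσ = qBL/((B+z)(L+z)) = 210×4.6×10/((4.6+6.4)(10+6.4)) = 53.548 kPa
Final effective stress: σ'_f = σ'_0 + Δσ = 77.261 + 53.548 = 130.81 kPa.
Normally consolidated clay, so the full stress increment lies on the virgin compression line:
S_c = C_c·H/(1+e₀)·log₁₀(σ'_f/σ'_0) = 0.36×4.8/(1+1.13)×log₁₀(130.81/77.261)
    = 0.81127 × 0.22868 = 0.1855 m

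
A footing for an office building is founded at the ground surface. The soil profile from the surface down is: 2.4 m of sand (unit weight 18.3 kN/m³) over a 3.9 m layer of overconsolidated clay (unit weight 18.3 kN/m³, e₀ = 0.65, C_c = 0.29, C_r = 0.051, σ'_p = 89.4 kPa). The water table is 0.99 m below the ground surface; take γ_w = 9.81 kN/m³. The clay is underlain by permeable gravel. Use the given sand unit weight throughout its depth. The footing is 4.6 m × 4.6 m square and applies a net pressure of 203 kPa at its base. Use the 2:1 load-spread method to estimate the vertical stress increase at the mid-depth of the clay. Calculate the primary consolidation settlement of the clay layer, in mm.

S_c ≈ 68.2 mm

Mid-depth of clay below the ground surface: z = 2.4 + 3.9/2 = 4.35 m.
Total vertical stress at mid-clay: σ_v = 18.3×2.4 + 18.3×1.95 = 79.605 kPa.
Pore pressure: u = 9.81×(4.35 − 0.99) = 32.962 kPa.
Initial effective stress: σ'_0 = σ_v − u = 79.605 − 32.962 = 46.643 kPa.
Stress increase at mid-clay by the 2:1 spreading method:
Δσ = qBL/((B+z)(L+z)) = 203×4.6×4.6/((4.6+4.35)(4.6+4.35)) = 53.625 kPa
Final effective stress: σ'_f = 46.643 + 53.625 = 100.27 kPa.
σ'_f = 100.27 > σ'_p = 89.4 kPa, so the stress path crosses the preconsolidation pressure — recompression up to σ'_p, then virgin compression beyond:
S_c = H/(1+e₀)·[C_r·log₁₀(σ'_p/σ'_0) + C_c·log₁₀(σ'_f/σ'_p)]
    = 3.9/1.65 × [0.051×log₁₀(89.4/46.643) + 0.29×log₁₀(100.27/89.4)]
    = 2.3636 × [0.01441 + 0.014452] = 0.06822 m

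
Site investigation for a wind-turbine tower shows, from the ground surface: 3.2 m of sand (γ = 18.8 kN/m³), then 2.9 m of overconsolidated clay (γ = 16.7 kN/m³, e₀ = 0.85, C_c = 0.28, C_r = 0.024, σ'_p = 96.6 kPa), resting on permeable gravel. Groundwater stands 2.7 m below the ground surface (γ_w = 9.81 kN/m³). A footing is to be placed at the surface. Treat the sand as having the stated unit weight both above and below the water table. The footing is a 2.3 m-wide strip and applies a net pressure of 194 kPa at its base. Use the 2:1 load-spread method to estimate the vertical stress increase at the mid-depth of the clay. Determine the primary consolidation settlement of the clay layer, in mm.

Mid-depth of clay below the ground surface: z = 3.2 + 2.9/2 = 4.65 m.
Total vertical stress at mid-clay: σ_v = 18.8×3.2 + 16.7×1.45 = 84.375 kPa.
Pore pressure: u = 9.81×(4.65 − 2.7) = 19.13 kPa.
Initial effective stress: σ'_0 = σ_v − u = 84.375 − 19.13 = 65.245 kPa.
Stress increase at mid-clay by the 2:1 spreading method:
Δσ = qB/(B+z) = 194×2.3/(2.3+4.65) = 64.201 kPa
Final effective stress: σ'_f = 65.245 + 64.201 = 129.45 kPa.
σ'_f = 129.45 > σ'_p = 96.6 kPa, so the stress path crosses the preconsolidation pressure — recompression up to σ'_p, then virgin compression beyond:
S_c = H/(1+e₀)·[C_r·log₁₀(σ'_p/σ'_0) + C_c·log₁₀(σ'_f/σ'_p)]
    = 2.9/1.85 × [0.024×log₁₀(96.6/65.245) + 0.28×log₁₀(129.45/96.6)]
    = 1.5676 × [0.0040903 + 0.035595] = 0.06221 m

S_c ≈ 62.2 mm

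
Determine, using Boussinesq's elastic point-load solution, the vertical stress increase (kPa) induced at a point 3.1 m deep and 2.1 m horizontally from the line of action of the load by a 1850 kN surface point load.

Boussinesq vertical stress below a point load on an elastic half-space:
Δσ_z = 3P/(2πz²) · [1 + (r/z)²]^(−5/2)
r/z = 2.1/3.1 = 0.67742; [1+(r/z)²]^(−5/2) = 0.38899.
Δσ_z = 3×1850/(2π×3.1²) × 0.38899 = 91.916 × 0.38899 = 35.75 kPa

Δσ_z ≈ 35.8 kPa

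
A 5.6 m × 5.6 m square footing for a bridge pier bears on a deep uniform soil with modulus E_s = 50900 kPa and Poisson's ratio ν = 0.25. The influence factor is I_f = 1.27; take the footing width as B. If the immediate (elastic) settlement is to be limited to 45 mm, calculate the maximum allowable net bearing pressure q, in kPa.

S_e = q·B·(1−ν²)/E_s · I_f  ⇒  q = S_e·E_s / (B·(1−ν²)·I_f).
q = 0.045 × 50900 / (5.6 × 0.9375 × 1.27) = 343.5 kPa

q ≈ 344 kPa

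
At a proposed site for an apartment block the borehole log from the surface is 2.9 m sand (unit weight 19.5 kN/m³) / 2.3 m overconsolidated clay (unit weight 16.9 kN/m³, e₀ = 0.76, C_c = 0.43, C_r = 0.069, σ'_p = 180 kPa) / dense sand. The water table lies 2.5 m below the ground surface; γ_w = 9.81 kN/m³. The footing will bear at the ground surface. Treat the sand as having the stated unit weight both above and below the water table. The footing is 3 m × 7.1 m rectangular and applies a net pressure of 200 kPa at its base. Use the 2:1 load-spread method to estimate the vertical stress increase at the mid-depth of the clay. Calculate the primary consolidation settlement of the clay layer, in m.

Mid-depth of clay below the ground surface: z = 2.9 + 2.3/2 = 4.05 m.
Total vertical stress at mid-clay: σ_v = 19.5×2.9 + 16.9×1.15 = 75.985 kPa.
Pore pressure: u = 9.81×(4.05 − 2.5) = 15.206 kPa.
Initial effective stress: σ'_0 = σ_v − u = 75.985 − 15.206 = 60.779 kPa.
Stress increase at mid-clay by the 2:1 spreading method:
Δσ = qBL/((B+z)(L+z)) = 200×3×7.1/((3+4.05)(7.1+4.05)) = 54.193 kPa
Final effective stress: σ'_f = 60.779 + 54.193 = 114.97 kPa.
σ'_f = 114.97 ≤ σ'_p = 180 kPa, so the clay remains overconsolidated and only the recompression index applies:
S_c = C_r·H/(1+e₀)·log₁₀(σ'_f/σ'_0) = 0.069×2.3/1.76×log₁₀(114.97/60.779)
    = 0.090169 × 0.27683 = 0.02496 m

S_c ≈ 0.025 m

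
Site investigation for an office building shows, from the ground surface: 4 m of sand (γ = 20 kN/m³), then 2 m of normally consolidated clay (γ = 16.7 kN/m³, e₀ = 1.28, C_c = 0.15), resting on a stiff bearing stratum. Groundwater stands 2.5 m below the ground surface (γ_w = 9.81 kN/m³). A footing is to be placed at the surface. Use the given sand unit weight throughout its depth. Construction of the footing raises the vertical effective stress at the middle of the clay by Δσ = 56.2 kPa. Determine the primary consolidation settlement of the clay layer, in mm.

Mid-depth of clay below the ground surface: z = 4 + 2/2 = 5 m.
Total vertical stress at mid-clay: σ_v = 20×4 + 16.7×1 = 96.7 kPa.
Pore pressure: u = 9.81×(5 − 2.5) = 24.525 kPa.
Initial effective stress: σ'_0 = σ_v − u = 96.7 − 24.525 = 72.175 kPa.
Final effective stress: σ'_f = σ'_0 + Δσ = 72.175 + 56.2 = 128.38 kPa.
Normally consolidated clay, so the full stress increment lies on the virgin compression line:
S_c = C_c·H/(1+e₀)·log₁₀(σ'_f/σ'_0) = 0.15×2/(1+1.28)×log₁₀(128.38/72.175)
    = 0.13158 × 0.25011 = 0.03291 m

S_c ≈ 32.9 mm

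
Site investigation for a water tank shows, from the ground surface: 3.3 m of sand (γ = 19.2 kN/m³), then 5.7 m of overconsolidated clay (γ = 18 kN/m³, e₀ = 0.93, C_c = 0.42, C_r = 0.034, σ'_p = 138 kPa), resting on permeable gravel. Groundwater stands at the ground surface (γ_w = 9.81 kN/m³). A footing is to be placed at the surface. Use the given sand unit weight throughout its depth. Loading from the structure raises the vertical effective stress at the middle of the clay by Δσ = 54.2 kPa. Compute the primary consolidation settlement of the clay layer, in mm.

Mid-depth of clay below the ground surface: z = 3.3 + 5.7/2 = 6.15 m.
Total vertical stress at mid-clay: σ_v = 19.2×3.3 + 18×2.85 = 114.66 kPa.
Pore pressure: u = 9.81×(6.15 − 0) = 60.332 kPa.
Initial effective stress: σ'_0 = σ_v − u = 114.66 − 60.332 = 54.328 kPa.
Final effective stress: σ'_f = 54.328 + 54.2 = 108.53 kPa.
σ'_f = 108.53 ≤ σ'_p = 138 kPa, so the clay remains overconsolidated and only the recompression index applies:
S_c = C_r·H/(1+e₀)·log₁₀(σ'_f/σ'_0) = 0.034×5.7/1.93×log₁₀(108.53/54.328)
    = 0.10042 × 0.30053 = 0.03018 m

S_c ≈ 30.2 mm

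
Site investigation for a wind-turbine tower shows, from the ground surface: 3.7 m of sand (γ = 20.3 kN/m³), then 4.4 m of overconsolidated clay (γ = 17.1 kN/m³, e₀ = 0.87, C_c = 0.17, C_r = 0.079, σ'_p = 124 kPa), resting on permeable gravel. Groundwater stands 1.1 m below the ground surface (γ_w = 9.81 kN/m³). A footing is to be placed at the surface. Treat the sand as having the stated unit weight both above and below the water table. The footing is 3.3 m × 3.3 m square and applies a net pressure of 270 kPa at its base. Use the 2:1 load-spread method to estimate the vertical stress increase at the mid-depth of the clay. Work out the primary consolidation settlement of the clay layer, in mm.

S_c ≈ 34.3 mm

Mid-depth of clay below the ground surface: z = 3.7 + 4.4/2 = 5.9 m.
Total vertical stress at mid-clay: σ_v = 20.3×3.7 + 17.1×2.2 = 112.73 kPa.
Pore pressure: u = 9.81×(5.9 − 1.1) = 47.088 kPa.
Initial effective stress: σ'_0 = σ_v − u = 112.73 − 47.088 = 65.642 kPa.
Stress increase at mid-clay by the 2:1 spreading method:
Δσ = qBL/((B+z)(L+z)) = 270×3.3×3.3/((3.3+5.9)(3.3+5.9)) = 34.739 kPa
Final effective stress: σ'_f = 65.642 + 34.739 = 100.38 kPa.
σ'_f = 100.38 ≤ σ'_p = 124 kPa, so the clay remains overconsolidated and only the recompression index applies:
S_c = C_r·H/(1+e₀)·log₁₀(σ'_f/σ'_0) = 0.079×4.4/1.87×log₁₀(100.38/65.642)
    = 0.18588 × 0.18447 = 0.03429 m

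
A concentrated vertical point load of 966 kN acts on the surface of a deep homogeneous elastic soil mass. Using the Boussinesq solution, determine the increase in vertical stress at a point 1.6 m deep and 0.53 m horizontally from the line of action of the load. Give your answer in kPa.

Boussinesq vertical stress below a point load on an elastic half-space:
Δσ_z = 3P/(2πz²) · [1 + (r/z)²]^(−5/2)
r/z = 0.53/1.6 = 0.33125; [1+(r/z)²]^(−5/2) = 0.77083.
Δσ_z = 3×966/(2π×1.6²) × 0.77083 = 180.17 × 0.77083 = 138.9 kPa

Δσ_z ≈ 139 kPa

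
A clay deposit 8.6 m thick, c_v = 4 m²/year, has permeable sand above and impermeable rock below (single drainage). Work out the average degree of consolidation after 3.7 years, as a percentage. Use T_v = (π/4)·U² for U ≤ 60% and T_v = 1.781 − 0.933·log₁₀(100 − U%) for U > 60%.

U ≈ 50.5 %

Drainage path length: H_d = H = 8.6 m (single drainage).
T_v = c_v·t/H_d² = 4×3.7/8.6² = 0.20011.
T_v = 0.20011 corresponds to the U ≤ 60% branch:
U = √(4T_v/π) = 0.5048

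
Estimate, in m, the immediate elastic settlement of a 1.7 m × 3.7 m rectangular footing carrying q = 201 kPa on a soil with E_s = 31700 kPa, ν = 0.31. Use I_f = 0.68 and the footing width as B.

S_e ≈ 0.00663 m

Immediate (elastic) settlement: S_e = q·B·(1−ν²)/E_s · I_f.
S_e = 201 × 1.7 × (1 − 0.31²) / 31700 × 0.68
    = 201 × 1.7 × 0.9039 / 31700 × 0.68
    = 0.006625 m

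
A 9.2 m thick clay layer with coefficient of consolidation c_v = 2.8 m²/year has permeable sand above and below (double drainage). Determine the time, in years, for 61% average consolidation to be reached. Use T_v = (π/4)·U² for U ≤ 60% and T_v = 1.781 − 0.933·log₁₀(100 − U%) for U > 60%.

Drainage path length: H_d = H/2 = 4.6 m (double drainage).
U > 60%: T_v = 1.781 − 0.933·log₁₀(100 − 61) = 0.29654.
t = T_v·H_d²/c_v = 0.29654×4.6²/2.8 = 2.241 years.

t ≈ 2.24 years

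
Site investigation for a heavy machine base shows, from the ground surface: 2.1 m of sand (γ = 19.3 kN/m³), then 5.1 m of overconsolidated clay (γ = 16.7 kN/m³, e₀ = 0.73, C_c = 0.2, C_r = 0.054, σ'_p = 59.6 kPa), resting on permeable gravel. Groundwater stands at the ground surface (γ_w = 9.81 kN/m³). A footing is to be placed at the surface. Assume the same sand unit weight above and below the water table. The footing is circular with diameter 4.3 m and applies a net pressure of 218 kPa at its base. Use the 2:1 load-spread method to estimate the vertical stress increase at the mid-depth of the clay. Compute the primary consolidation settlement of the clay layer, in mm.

S_c ≈ 131 mm

Mid-depth of clay below the ground surface: z = 2.1 + 5.1/2 = 4.65 m.
Total vertical stress at mid-clay: σ_v = 19.3×2.1 + 16.7×2.55 = 83.115 kPa.
Pore pressure: u = 9.81×(4.65 − 0) = 45.617 kPa.
Initial effective stress: σ'_0 = σ_v − u = 83.115 − 45.617 = 37.498 kPa.
Stress increase at mid-clay by the 2:1 spreading method:
Δσ ≈ qD²/(D+z)² = 218×4.3²/(4.3+4.65)² = 50.321 kPa
Final effective stress: σ'_f = 37.498 + 50.321 = 87.819 kPa.
σ'_f = 87.819 > σ'_p = 59.6 kPa, so the stress path crosses the preconsolidation pressure — recompression up to σ'_p, then virgin compression beyond:
S_c = H/(1+e₀)·[C_r·log₁₀(σ'_p/σ'_0) + C_c·log₁₀(σ'_f/σ'_p)]
    = 5.1/1.73 × [0.054×log₁₀(59.6/37.498) + 0.2×log₁₀(87.819/59.6)]
    = 2.948 × [0.010867 + 0.033668] = 0.1313 m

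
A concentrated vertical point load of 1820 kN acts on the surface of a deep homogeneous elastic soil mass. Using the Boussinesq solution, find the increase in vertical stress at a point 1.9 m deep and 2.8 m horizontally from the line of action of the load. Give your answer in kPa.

Boussinesq vertical stress below a point load on an elastic half-space:
Δσ_z = 3P/(2πz²) · [1 + (r/z)²]^(−5/2)
r/z = 2.8/1.9 = 1.4737; [1+(r/z)²]^(−5/2) = 0.055815.
Δσ_z = 3×1820/(2π×1.9²) × 0.055815 = 240.72 × 0.055815 = 13.44 kPa

Δσ_z ≈ 13.4 kPa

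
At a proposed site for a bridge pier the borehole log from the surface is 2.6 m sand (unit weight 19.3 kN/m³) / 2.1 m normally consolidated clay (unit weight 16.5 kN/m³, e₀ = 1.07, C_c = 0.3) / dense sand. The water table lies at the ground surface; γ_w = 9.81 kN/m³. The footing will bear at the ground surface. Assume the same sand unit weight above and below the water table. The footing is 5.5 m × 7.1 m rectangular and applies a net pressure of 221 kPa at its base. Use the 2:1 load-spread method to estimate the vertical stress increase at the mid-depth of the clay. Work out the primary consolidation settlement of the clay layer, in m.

S_c ≈ 0.175 m

Mid-depth of clay below the ground surface: z = 2.6 + 2.1/2 = 3.65 m.
Total vertical stress at mid-clay: σ_v = 19.3×2.6 + 16.5×1.05 = 67.505 kPa.
Pore pressure: u = 9.81×(3.65 − 0) = 35.806 kPa.
Initial effective stress: σ'_0 = σ_v − u = 67.505 − 35.806 = 31.699 kPa.
Stress increase at mid-clay by the 2:1 spreading method:
Δσ = qBL/((B+z)(L+z)) = 221×5.5×7.1/((5.5+3.65)(7.1+3.65)) = 87.737 kPa
Final effective stress: σ'_f = σ'_0 + Δσ = 31.699 + 87.737 = 119.44 kPa.
Normally consolidated clay, so the full stress increment lies on the virgin compression line:
S_c = C_c·H/(1+e₀)·log₁₀(σ'_f/σ'_0) = 0.3×2.1/(1+1.07)×log₁₀(119.44/31.699)
    = 0.30435 × 0.5761 = 0.1753 m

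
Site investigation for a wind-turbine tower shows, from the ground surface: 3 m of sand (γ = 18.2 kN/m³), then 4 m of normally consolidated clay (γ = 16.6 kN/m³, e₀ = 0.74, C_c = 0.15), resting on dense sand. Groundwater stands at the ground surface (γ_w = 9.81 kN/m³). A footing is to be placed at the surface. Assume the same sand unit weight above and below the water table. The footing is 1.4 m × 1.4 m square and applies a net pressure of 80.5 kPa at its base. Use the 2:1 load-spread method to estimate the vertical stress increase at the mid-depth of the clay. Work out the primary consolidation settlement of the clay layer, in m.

S_c ≈ 0.0142 m

Mid-depth of clay below the ground surface: z = 3 + 4/2 = 5 m.
Total vertical stress at mid-clay: σ_v = 18.2×3 + 16.6×2 = 87.8 kPa.
Pore pressure: u = 9.81×(5 − 0) = 49.05 kPa.
Initial effective stress: σ'_0 = σ_v − u = 87.8 − 49.05 = 38.75 kPa.
Stress increase at mid-clay by the 2:1 spreading method:
Δσ = qBL/((B+z)(L+z)) = 80.5×1.4×1.4/((1.4+5)(1.4+5)) = 3.8521 kPa
Final effective stress: σ'_f = σ'_0 + Δσ = 38.75 + 3.8521 = 42.602 kPa.
Normally consolidated clay, so the full stress increment lies on the virgin compression line:
S_c = C_c·H/(1+e₀)·log₁₀(σ'_f/σ'_0) = 0.15×4/(1+0.74)×log₁₀(42.602/38.75)
    = 0.34483 × 0.041158 = 0.01419 m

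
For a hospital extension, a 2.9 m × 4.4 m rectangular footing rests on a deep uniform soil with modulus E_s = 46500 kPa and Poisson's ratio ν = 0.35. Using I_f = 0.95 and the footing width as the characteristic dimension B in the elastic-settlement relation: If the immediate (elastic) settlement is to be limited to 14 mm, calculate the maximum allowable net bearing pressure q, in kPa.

q ≈ 269 kPa

S_e = q·B·(1−ν²)/E_s · I_f  ⇒  q = S_e·E_s / (B·(1−ν²)·I_f).
q = 0.014 × 46500 / (2.9 × 0.8775 × 0.95) = 269.3 kPa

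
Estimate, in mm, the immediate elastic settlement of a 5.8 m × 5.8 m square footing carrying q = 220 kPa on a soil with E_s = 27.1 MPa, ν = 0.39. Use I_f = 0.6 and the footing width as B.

Immediate (elastic) settlement: S_e = q·B·(1−ν²)/E_s · I_f.
E_s = 27.1 MPa = 27100 kPa.
S_e = 220 × 5.8 × (1 − 0.39²) / 27100 × 0.6
    = 220 × 5.8 × 0.8479 / 27100 × 0.6
    = 0.02395 m = 23.95 mm

S_e ≈ 24 mm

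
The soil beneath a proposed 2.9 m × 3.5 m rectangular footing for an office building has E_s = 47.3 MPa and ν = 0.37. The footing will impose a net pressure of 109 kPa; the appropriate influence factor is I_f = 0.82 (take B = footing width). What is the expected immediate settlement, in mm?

Immediate (elastic) settlement: S_e = q·B·(1−ν²)/E_s · I_f.
E_s = 47.3 MPa = 47300 kPa.
S_e = 109 × 2.9 × (1 − 0.37²) / 47300 × 0.82
    = 109 × 2.9 × 0.8631 / 47300 × 0.82
    = 0.00473 m = 4.73 mm

S_e ≈ 4.73 mm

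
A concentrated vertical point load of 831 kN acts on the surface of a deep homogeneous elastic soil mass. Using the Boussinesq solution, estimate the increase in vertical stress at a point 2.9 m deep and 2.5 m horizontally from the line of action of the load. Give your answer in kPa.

Boussinesq vertical stress below a point load on an elastic half-space:
Δσ_z = 3P/(2πz²) · [1 + (r/z)²]^(−5/2)
r/z = 2.5/2.9 = 0.86207; [1+(r/z)²]^(−5/2) = 0.24926.
Δσ_z = 3×831/(2π×2.9²) × 0.24926 = 47.179 × 0.24926 = 11.76 kPa

Δσ_z ≈ 11.8 kPa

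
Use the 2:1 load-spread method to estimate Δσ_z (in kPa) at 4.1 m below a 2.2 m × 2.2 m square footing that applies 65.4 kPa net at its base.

Δσ_z ≈ 7.98 kPa

By the 2:1 method the load spreads at 1 horizontal : 2 vertical, so at depth z the loaded area has grown by z in each plan dimension:
Δσ = qBL/((B+z)(L+z)) = 65.4×2.2×2.2/((2.2+4.1)(2.2+4.1)) = 7.9752 kPa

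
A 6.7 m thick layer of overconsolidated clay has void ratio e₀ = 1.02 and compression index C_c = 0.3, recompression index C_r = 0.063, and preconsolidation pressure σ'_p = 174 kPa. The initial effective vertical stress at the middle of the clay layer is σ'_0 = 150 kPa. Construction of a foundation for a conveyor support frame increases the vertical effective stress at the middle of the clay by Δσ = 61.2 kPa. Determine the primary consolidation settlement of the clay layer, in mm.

S_c ≈ 97.2 mm

Final effective stress: σ'_f = 150 + 61.2 = 211.2 kPa.
σ'_f = 211.2 > σ'_p = 174 kPa, so the stress path crosses the preconsolidation pressure — recompression up to σ'_p, then virgin compression beyond:
S_c = H/(1+e₀)·[C_r·log₁₀(σ'_p/σ'_0) + C_c·log₁₀(σ'_f/σ'_p)]
    = 6.7/2.02 × [0.063×log₁₀(174/150) + 0.3×log₁₀(211.2/174)]
    = 3.3168 × [0.0040609 + 0.025243] = 0.0972 m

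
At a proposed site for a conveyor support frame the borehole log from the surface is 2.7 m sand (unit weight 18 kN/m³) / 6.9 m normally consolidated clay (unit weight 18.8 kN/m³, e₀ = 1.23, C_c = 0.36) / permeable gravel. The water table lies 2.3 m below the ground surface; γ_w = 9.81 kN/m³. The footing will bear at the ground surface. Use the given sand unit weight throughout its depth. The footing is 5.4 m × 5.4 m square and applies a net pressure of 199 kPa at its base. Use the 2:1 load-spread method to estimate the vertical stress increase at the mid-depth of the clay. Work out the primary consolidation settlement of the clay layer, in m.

S_c ≈ 0.22 m

Mid-depth of clay below the ground surface: z = 2.7 + 6.9/2 = 6.15 m.
Total vertical stress at mid-clay: σ_v = 18×2.7 + 18.8×3.45 = 113.46 kPa.
Pore pressure: u = 9.81×(6.15 − 2.3) = 37.769 kPa.
Initial effective stress: σ'_0 = σ_v − u = 113.46 − 37.769 = 75.691 kPa.
Stress increase at mid-clay by the 2:1 spreading method:
Δσ = qBL/((B+z)(L+z)) = 199×5.4×5.4/((5.4+6.15)(5.4+6.15)) = 43.499 kPa
Final effective stress: σ'_f = σ'_0 + Δσ = 75.691 + 43.499 = 119.19 kPa.
Normally consolidated clay, so the full stress increment lies on the virgin compression line:
S_c = C_c·H/(1+e₀)·log₁₀(σ'_f/σ'_0) = 0.36×6.9/(1+1.23)×log₁₀(119.19/75.691)
    = 1.1139 × 0.1972 = 0.2197 m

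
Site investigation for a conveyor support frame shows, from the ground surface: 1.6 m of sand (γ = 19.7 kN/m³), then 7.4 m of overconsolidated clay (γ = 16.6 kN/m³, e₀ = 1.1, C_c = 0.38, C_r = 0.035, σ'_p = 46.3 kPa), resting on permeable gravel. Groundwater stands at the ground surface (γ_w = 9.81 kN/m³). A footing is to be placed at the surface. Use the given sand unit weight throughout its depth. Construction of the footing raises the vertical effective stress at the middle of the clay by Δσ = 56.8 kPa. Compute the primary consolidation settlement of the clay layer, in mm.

Mid-depth of clay below the ground surface: z = 1.6 + 7.4/2 = 5.3 m.
Total vertical stress at mid-clay: σ_v = 19.7×1.6 + 16.6×3.7 = 92.94 kPa.
Pore pressure: u = 9.81×(5.3 − 0) = 51.993 kPa.
Initial effective stress: σ'_0 = σ_v − u = 92.94 − 51.993 = 40.947 kPa.
Final effective stress: σ'_f = 40.947 + 56.8 = 97.747 kPa.
σ'_f = 97.747 > σ'_p = 46.3 kPa, so the stress path crosses the preconsolidation pressure — recompression up to σ'_p, then virgin compression beyond:
S_c = H/(1+e₀)·[C_r·log₁₀(σ'_p/σ'_0) + C_c·log₁₀(σ'_f/σ'_p)]
    = 7.4/2.1 × [0.035×log₁₀(46.3/40.947) + 0.38×log₁₀(97.747/46.3)]
    = 3.5238 × [0.0018676 + 0.12332] = 0.4411 m

S_c ≈ 441 mm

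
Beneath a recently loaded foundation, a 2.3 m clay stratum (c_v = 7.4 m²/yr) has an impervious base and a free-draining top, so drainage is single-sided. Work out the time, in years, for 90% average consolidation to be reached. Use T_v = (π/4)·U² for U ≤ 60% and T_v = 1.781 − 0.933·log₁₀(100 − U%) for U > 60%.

t ≈ 0.606 years

Drainage path length: H_d = H = 2.3 m (single drainage).
U > 60%: T_v = 1.781 − 0.933·log₁₀(100 − 90) = 0.848.
t = T_v·H_d²/c_v = 0.848×2.3²/7.4 = 0.6062 years.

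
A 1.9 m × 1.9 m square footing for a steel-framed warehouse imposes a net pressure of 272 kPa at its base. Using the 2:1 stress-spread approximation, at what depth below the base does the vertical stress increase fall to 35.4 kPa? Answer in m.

z ≈ 3.37 m

2:1 spreading — at depth z the loaded area has grown by z in each plan dimension:
qB²/(B+z)² = Δσ_z ⇒ z = B(√(q/Δσ_z) − 1) = 1.9×(√(272/35.4) − 1) = 3.367 m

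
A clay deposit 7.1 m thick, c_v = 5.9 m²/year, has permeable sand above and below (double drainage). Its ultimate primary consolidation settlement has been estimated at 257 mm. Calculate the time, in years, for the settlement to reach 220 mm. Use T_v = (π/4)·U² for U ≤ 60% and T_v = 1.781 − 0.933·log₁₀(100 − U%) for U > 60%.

t ≈ 1.5 years

Drainage path length: H_d = H/2 = 3.55 m (double drainage).
U = S(t)/S_ult = 220/257 = 0.856.
U > 60%: T_v = 1.781 − 0.933·log₁₀(100 − 85.603) = 0.70034.
t = T_v·H_d²/c_v = 0.70034×3.55²/5.9 = 1.496 years.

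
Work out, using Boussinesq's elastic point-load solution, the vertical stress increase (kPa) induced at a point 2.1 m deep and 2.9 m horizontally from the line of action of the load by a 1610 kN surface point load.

Boussinesq vertical stress below a point load on an elastic half-space:
Δσ_z = 3P/(2πz²) · [1 + (r/z)²]^(−5/2)
r/z = 2.9/2.1 = 1.381; [1+(r/z)²]^(−5/2) = 0.069403.
Δσ_z = 3×1610/(2π×2.1²) × 0.069403 = 174.31 × 0.069403 = 12.1 kPa

Δσ_z ≈ 12.1 kPa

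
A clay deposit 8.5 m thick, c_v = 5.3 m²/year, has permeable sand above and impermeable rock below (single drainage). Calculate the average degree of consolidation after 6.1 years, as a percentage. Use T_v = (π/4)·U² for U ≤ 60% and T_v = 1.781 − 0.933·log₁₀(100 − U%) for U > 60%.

U ≈ 73.1 %

Drainage path length: H_d = H = 8.5 m (single drainage).
T_v = c_v·t/H_d² = 5.3×6.1/8.5² = 0.44747.
T_v = 0.44747 corresponds to the U > 60% branch:
U = 1 − 10^((1.781 − T_v)/0.933)/100 = 0.7313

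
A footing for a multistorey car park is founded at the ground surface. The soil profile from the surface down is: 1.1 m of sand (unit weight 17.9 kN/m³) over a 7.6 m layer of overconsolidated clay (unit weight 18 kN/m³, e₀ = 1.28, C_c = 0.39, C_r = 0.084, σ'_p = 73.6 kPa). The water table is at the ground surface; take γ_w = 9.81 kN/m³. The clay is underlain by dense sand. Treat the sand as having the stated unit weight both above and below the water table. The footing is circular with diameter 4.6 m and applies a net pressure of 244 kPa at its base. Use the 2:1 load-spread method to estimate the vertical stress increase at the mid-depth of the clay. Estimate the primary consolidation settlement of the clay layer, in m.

S_c ≈ 0.231 m

Mid-depth of clay below the ground surface: z = 1.1 + 7.6/2 = 4.9 m.
Total vertical stress at mid-clay: σ_v = 17.9×1.1 + 18×3.8 = 88.09 kPa.
Pore pressure: u = 9.81×(4.9 − 0) = 48.069 kPa.
Initial effective stress: σ'_0 = σ_v − u = 88.09 − 48.069 = 40.021 kPa.
Stress increase at mid-clay by the 2:1 spreading method:
Δσ ≈ qD²/(D+z)² = 244×4.6²/(4.6+4.9)² = 57.208 kPa
Final effective stress: σ'_f = 40.021 + 57.208 = 97.229 kPa.
σ'_f = 97.229 > σ'_p = 73.6 kPa, so the stress path crosses the preconsolidation pressure — recompression up to σ'_p, then virgin compression beyond:
S_c = H/(1+e₀)·[C_r·log₁₀(σ'_p/σ'_0) + C_c·log₁₀(σ'_f/σ'_p)]
    = 7.6/2.28 × [0.084×log₁₀(73.6/40.021) + 0.39×log₁₀(97.229/73.6)]
    = 3.3333 × [0.022226 + 0.047158] = 0.2313 m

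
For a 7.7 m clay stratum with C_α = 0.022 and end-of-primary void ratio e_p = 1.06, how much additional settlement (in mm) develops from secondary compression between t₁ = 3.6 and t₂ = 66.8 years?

Secondary compression: S_s = C_α·H/(1+e_p)·log₁₀(t₂/t₁)
S_s = 0.022×7.7/(1+1.06)×log₁₀(66.8/3.6)
    = 0.08223 × 1.268 = 0.1043 m

S_s ≈ 104 mm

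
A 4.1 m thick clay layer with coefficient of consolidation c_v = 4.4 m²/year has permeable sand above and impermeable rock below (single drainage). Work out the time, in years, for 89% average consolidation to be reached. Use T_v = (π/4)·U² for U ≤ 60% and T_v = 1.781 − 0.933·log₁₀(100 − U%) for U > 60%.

t ≈ 3.09 years

Drainage path length: H_d = H = 4.1 m (single drainage).
U > 60%: T_v = 1.781 − 0.933·log₁₀(100 − 89) = 0.80938.
t = T_v·H_d²/c_v = 0.80938×4.1²/4.4 = 3.092 years.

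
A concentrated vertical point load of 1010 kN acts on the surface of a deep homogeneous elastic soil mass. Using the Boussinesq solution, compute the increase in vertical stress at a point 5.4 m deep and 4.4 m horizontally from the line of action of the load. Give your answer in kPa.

Δσ_z ≈ 4.63 kPa

Boussinesq vertical stress below a point load on an elastic half-space:
Δσ_z = 3P/(2πz²) · [1 + (r/z)²]^(−5/2)
r/z = 4.4/5.4 = 0.81481; [1+(r/z)²]^(−5/2) = 0.28001.
Δσ_z = 3×1010/(2π×5.4²) × 0.28001 = 16.538 × 0.28001 = 4.631 kPa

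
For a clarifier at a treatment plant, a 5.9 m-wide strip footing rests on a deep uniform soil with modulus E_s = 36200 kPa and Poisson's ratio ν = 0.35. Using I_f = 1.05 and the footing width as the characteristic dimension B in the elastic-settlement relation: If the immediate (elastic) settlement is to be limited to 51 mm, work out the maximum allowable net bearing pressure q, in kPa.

S_e = q·B·(1−ν²)/E_s · I_f  ⇒  q = S_e·E_s / (B·(1−ν²)·I_f).
q = 0.051 × 36200 / (5.9 × 0.8775 × 1.05) = 339.6 kPa

q ≈ 340 kPa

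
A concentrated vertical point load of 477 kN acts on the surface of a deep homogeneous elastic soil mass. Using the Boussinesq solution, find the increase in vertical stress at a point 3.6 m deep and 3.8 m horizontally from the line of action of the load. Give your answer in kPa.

Δσ_z ≈ 2.7 kPa

Boussinesq vertical stress below a point load on an elastic half-space:
Δσ_z = 3P/(2πz²) · [1 + (r/z)²]^(−5/2)
r/z = 3.8/3.6 = 1.0556; [1+(r/z)²]^(−5/2) = 0.15386.
Δσ_z = 3×477/(2π×3.6²) × 0.15386 = 17.573 × 0.15386 = 2.704 kPa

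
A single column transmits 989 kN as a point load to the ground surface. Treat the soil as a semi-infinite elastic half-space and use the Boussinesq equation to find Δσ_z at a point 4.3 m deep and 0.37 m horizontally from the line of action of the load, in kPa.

Boussinesq vertical stress below a point load on an elastic half-space:
Δσ_z = 3P/(2πz²) · [1 + (r/z)²]^(−5/2)
r/z = 0.37/4.3 = 0.086047; [1+(r/z)²]^(−5/2) = 0.98173.
Δσ_z = 3×989/(2π×4.3²) × 0.98173 = 25.539 × 0.98173 = 25.07 kPa

Δσ_z ≈ 25.1 kPa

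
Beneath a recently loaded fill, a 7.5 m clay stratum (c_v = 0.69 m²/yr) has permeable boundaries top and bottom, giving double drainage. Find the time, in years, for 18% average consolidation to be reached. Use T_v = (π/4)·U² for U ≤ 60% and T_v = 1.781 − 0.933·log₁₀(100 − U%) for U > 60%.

t ≈ 0.519 years

Drainage path length: H_d = H/2 = 3.75 m (double drainage).
U ≤ 60%: T_v = (π/4)·U² = (π/4)×0.18² = 0.025447.
t = T_v·H_d²/c_v = 0.025447×3.75²/0.69 = 0.5186 years.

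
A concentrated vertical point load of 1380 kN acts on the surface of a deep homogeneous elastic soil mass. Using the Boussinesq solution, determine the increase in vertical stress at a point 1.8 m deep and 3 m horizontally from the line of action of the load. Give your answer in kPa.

Boussinesq vertical stress below a point load on an elastic half-space:
Δσ_z = 3P/(2πz²) · [1 + (r/z)²]^(−5/2)
r/z = 3/1.8 = 1.6667; [1+(r/z)²]^(−5/2) = 0.03605.
Δσ_z = 3×1380/(2π×1.8²) × 0.03605 = 203.36 × 0.03605 = 7.331 kPa

Δσ_z ≈ 7.33 kPa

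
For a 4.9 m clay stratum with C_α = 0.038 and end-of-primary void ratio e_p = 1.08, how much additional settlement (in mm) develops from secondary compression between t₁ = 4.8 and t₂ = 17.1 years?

Secondary compression: S_s = C_α·H/(1+e_p)·log₁₀(t₂/t₁)
S_s = 0.038×4.9/(1+1.08)×log₁₀(17.1/4.8)
    = 0.08952 × 0.5518 = 0.04939 m

S_s ≈ 49.4 mm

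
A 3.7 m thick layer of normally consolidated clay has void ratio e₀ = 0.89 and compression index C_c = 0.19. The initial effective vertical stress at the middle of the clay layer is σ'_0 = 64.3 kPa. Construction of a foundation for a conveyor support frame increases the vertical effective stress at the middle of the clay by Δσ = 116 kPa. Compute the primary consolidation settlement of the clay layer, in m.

Final effective stress: σ'_f = σ'_0 + Δσ = 64.3 + 116 = 180.3 kPa.
Normally consolidated clay, so the full stress increment lies on the virgin compression line:
S_c = C_c·H/(1+e₀)·log₁₀(σ'_f/σ'_0) = 0.19×3.7/(1+0.89)×log₁₀(180.3/64.3)
    = 0.37196 × 0.44778 = 0.1666 m

S_c ≈ 0.167 m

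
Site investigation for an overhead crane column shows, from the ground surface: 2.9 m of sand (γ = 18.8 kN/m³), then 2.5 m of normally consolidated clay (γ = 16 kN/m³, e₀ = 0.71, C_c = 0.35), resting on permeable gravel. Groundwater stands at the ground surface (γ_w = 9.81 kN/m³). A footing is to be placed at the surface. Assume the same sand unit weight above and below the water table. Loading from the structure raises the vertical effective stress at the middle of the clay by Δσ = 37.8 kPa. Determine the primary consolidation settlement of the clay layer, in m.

Mid-depth of clay below the ground surface: z = 2.9 + 2.5/2 = 4.15 m.
Total vertical stress at mid-clay: σ_v = 18.8×2.9 + 16×1.25 = 74.52 kPa.
Pore pressure: u = 9.81×(4.15 − 0) = 40.712 kPa.
Initial effective stress: σ'_0 = σ_v − u = 74.52 − 40.712 = 33.808 kPa.
Final effective stress: σ'_f = σ'_0 + Δσ = 33.808 + 37.8 = 71.608 kPa.
Normally consolidated clay, so the full stress increment lies on the virgin compression line:
S_c = C_c·H/(1+e₀)·log₁₀(σ'_f/σ'_0) = 0.35×2.5/(1+0.71)×log₁₀(71.608/33.808)
    = 0.5117 × 0.32594 = 0.1668 m

S_c ≈ 0.167 m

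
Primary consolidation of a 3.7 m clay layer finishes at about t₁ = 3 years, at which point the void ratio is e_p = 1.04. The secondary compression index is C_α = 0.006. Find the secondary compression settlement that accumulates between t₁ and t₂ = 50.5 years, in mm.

Secondary compression: S_s = C_α·H/(1+e_p)·log₁₀(t₂/t₁)
S_s = 0.006×3.7/(1+1.04)×log₁₀(50.5/3)
    = 0.01088 × 1.226 = 0.01334 m

S_s ≈ 13.3 mm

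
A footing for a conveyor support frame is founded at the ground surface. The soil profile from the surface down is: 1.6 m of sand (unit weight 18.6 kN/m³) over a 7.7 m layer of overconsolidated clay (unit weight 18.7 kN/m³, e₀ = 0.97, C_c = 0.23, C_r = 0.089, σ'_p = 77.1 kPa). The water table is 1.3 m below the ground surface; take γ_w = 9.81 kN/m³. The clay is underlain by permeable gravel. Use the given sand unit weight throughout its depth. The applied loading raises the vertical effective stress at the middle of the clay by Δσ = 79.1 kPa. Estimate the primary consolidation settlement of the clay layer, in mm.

Mid-depth of clay below the ground surface: z = 1.6 + 7.7/2 = 5.45 m.
Total vertical stress at mid-clay: σ_v = 18.6×1.6 + 18.7×3.85 = 101.76 kPa.
Pore pressure: u = 9.81×(5.45 − 1.3) = 40.712 kPa.
Initial effective stress: σ'_0 = σ_v − u = 101.76 − 40.712 = 61.048 kPa.
Final effective stress: σ'_f = 61.048 + 79.1 = 140.15 kPa.
σ'_f = 140.15 > σ'_p = 77.1 kPa, so the stress path crosses the preconsolidation pressure — recompression up to σ'_p, then virgin compression beyond:
S_c = H/(1+e₀)·[C_r·log₁₀(σ'_p/σ'_0) + C_c·log₁₀(σ'_f/σ'_p)]
    = 7.7/1.97 × [0.089×log₁₀(77.1/61.048) + 0.23×log₁₀(140.15/77.1)]
    = 3.9086 × [0.0090231 + 0.059694] = 0.2686 m

S_c ≈ 269 mm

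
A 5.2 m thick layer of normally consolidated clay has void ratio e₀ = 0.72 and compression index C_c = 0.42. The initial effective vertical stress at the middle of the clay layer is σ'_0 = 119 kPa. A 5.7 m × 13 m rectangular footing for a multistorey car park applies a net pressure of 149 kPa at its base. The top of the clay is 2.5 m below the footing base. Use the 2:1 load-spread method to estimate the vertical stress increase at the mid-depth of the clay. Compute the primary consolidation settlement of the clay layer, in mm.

S_c ≈ 214 mm

Mid-depth of clay below the footing base: z = 2.5 + 5.2/2 = 5.1 m.
Stress increase at mid-clay by the 2:1 spreading method:
Δσ = qBL/((B+z)(L+z)) = 149×5.7×13/((5.7+5.1)(13+5.1)) = 56.481 kPa
Final effective stress: σ'_f = σ'_0 + Δσ = 119 + 56.481 = 175.48 kPa.
Normally consolidated clay, so the full stress increment lies on the virgin compression line:
S_c = C_c·H/(1+e₀)·log₁₀(σ'_f/σ'_0) = 0.42×5.2/(1+0.72)×log₁₀(175.48/119)
    = 1.2698 × 0.16868 = 0.2142 m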